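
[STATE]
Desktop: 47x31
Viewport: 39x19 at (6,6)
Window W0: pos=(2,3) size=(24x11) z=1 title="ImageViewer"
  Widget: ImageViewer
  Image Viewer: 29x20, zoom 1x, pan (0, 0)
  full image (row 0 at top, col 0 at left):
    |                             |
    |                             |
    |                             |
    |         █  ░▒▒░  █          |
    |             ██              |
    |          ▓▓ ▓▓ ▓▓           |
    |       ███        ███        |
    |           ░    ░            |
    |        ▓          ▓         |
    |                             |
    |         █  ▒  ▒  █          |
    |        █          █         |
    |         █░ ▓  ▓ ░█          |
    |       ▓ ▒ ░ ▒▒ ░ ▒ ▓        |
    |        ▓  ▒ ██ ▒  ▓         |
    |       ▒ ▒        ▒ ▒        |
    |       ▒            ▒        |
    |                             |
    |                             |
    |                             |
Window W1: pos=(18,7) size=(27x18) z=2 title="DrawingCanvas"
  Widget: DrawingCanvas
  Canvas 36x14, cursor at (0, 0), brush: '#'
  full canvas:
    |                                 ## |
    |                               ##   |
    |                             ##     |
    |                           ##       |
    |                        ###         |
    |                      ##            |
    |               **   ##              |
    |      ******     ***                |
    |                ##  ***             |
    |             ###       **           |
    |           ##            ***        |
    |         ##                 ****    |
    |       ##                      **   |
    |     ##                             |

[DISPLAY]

                   ┃                   
            ┏━━━━━━━━━━━━━━━━━━━━━━━━━┓
            ┃ DrawingCanvas           ┃
      █  ░▒▒┠─────────────────────────┨
          ██┃+                        ┃
       ▓▓ ▓▓┃                         ┃
    ███     ┃                         ┃
━━━━━━━━━━━━┃                         ┃
            ┃                        #┃
            ┃                      ## ┃
            ┃               **   ##   ┃
            ┃      ******     ***     ┃
            ┃                ##  ***  ┃
            ┃             ###       **┃
            ┃           ##            ┃
            ┃         ##              ┃
            ┃       ##                ┃
            ┃     ##                  ┃
            ┗━━━━━━━━━━━━━━━━━━━━━━━━━┛


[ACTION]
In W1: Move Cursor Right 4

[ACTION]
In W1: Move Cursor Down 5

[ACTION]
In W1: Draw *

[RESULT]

                   ┃                   
            ┏━━━━━━━━━━━━━━━━━━━━━━━━━┓
            ┃ DrawingCanvas           ┃
      █  ░▒▒┠─────────────────────────┨
          ██┃                         ┃
       ▓▓ ▓▓┃                         ┃
    ███     ┃                         ┃
━━━━━━━━━━━━┃                         ┃
            ┃                        #┃
            ┃    *                 ## ┃
            ┃               **   ##   ┃
            ┃      ******     ***     ┃
            ┃                ##  ***  ┃
            ┃             ###       **┃
            ┃           ##            ┃
            ┃         ##              ┃
            ┃       ##                ┃
            ┃     ##                  ┃
            ┗━━━━━━━━━━━━━━━━━━━━━━━━━┛


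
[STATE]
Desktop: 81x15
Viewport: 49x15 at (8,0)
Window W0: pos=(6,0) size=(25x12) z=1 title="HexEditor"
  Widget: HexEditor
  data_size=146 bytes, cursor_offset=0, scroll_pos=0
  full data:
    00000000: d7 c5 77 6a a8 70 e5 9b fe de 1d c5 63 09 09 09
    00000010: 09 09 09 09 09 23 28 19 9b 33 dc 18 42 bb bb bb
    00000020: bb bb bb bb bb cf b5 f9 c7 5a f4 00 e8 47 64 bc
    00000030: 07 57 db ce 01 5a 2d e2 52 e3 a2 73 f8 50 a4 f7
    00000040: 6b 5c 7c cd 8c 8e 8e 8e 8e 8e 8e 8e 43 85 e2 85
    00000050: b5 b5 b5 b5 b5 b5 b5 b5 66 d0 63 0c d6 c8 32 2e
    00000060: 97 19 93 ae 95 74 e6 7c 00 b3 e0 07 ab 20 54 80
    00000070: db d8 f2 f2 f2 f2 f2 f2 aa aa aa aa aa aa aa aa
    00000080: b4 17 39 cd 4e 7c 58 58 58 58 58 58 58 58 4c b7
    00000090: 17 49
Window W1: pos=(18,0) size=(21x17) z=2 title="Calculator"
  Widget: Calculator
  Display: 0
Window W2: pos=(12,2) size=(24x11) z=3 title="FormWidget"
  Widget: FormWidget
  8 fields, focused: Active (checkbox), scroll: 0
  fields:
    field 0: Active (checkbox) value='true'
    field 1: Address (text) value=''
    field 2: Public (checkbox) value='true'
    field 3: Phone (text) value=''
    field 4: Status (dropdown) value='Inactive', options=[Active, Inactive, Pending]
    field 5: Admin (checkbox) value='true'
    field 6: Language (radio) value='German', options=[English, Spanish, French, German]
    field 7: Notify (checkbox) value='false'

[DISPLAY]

━━━━━━━━━━┏━━━━━━━━━━━━━━━━━━━┓                  
HexEditor ┃ Calculator        ┃                  
────┏━━━━━━━━━━━━━━━━━━━━━━┓──┨                  
0000┃ FormWidget           ┃ 0┃                  
0000┠──────────────────────┨  ┃                  
0000┃> Active:     [x]     ┃  ┃                  
0000┃  Address:    [      ]┃  ┃                  
0000┃  Public:     [x]     ┃  ┃                  
0000┃  Phone:      [      ]┃  ┃                  
0000┃  Status:     [Inact▼]┃  ┃                  
0000┃  Admin:      [x]     ┃  ┃                  
━━━━┃  Language:   ( ) Engl┃  ┃                  
    ┗━━━━━━━━━━━━━━━━━━━━━━┛  ┃                  
          ┃│ C │ MC│ MR│ M+│  ┃                  
          ┃└───┴───┴───┴───┘  ┃                  


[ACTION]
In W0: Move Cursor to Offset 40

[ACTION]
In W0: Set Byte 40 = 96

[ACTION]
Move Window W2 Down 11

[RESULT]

━━━━━━━━━━┏━━━━━━━━━━━━━━━━━━━┓                  
HexEditor ┃ Calculator        ┃                  
──────────┠───────────────────┨                  
0000000  d┃                  0┃                  
0000┏━━━━━━━━━━━━━━━━━━━━━━┓  ┃                  
0000┃ FormWidget           ┃  ┃                  
0000┠──────────────────────┨  ┃                  
0000┃> Active:     [x]     ┃  ┃                  
0000┃  Address:    [      ]┃  ┃                  
0000┃  Public:     [x]     ┃  ┃                  
0000┃  Phone:      [      ]┃  ┃                  
━━━━┃  Status:     [Inact▼]┃  ┃                  
    ┃  Admin:      [x]     ┃  ┃                  
    ┃  Language:   ( ) Engl┃  ┃                  
    ┗━━━━━━━━━━━━━━━━━━━━━━┛  ┃                  


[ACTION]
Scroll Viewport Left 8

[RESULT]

      ┏━━━━━━━━━━━┏━━━━━━━━━━━━━━━━━━━┓          
      ┃ HexEditor ┃ Calculator        ┃          
      ┠───────────┠───────────────────┨          
      ┃00000000  d┃                  0┃          
      ┃00000┏━━━━━━━━━━━━━━━━━━━━━━┓  ┃          
      ┃00000┃ FormWidget           ┃  ┃          
      ┃00000┠──────────────────────┨  ┃          
      ┃00000┃> Active:     [x]     ┃  ┃          
      ┃00000┃  Address:    [      ]┃  ┃          
      ┃00000┃  Public:     [x]     ┃  ┃          
      ┃00000┃  Phone:      [      ]┃  ┃          
      ┗━━━━━┃  Status:     [Inact▼]┃  ┃          
            ┃  Admin:      [x]     ┃  ┃          
            ┃  Language:   ( ) Engl┃  ┃          
            ┗━━━━━━━━━━━━━━━━━━━━━━┛  ┃          


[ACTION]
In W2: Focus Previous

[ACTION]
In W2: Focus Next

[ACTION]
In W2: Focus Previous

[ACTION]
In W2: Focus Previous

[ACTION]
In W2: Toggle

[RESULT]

      ┏━━━━━━━━━━━┏━━━━━━━━━━━━━━━━━━━┓          
      ┃ HexEditor ┃ Calculator        ┃          
      ┠───────────┠───────────────────┨          
      ┃00000000  d┃                  0┃          
      ┃00000┏━━━━━━━━━━━━━━━━━━━━━━┓  ┃          
      ┃00000┃ FormWidget           ┃  ┃          
      ┃00000┠──────────────────────┨  ┃          
      ┃00000┃  Active:     [x]     ┃  ┃          
      ┃00000┃  Address:    [      ]┃  ┃          
      ┃00000┃  Public:     [x]     ┃  ┃          
      ┃00000┃  Phone:      [      ]┃  ┃          
      ┗━━━━━┃  Status:     [Inact▼]┃  ┃          
            ┃  Admin:      [x]     ┃  ┃          
            ┃> Language:   ( ) Engl┃  ┃          
            ┗━━━━━━━━━━━━━━━━━━━━━━┛  ┃          


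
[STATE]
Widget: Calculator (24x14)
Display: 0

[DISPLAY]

                       0
┌───┬───┬───┬───┐       
│ 7 │ 8 │ 9 │ ÷ │       
├───┼───┼───┼───┤       
│ 4 │ 5 │ 6 │ × │       
├───┼───┼───┼───┤       
│ 1 │ 2 │ 3 │ - │       
├───┼───┼───┼───┤       
│ 0 │ . │ = │ + │       
├───┼───┼───┼───┤       
│ C │ MC│ MR│ M+│       
└───┴───┴───┴───┘       
                        
                        


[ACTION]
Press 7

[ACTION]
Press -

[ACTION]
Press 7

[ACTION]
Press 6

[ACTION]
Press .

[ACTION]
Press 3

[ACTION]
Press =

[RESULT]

                   -69.3
┌───┬───┬───┬───┐       
│ 7 │ 8 │ 9 │ ÷ │       
├───┼───┼───┼───┤       
│ 4 │ 5 │ 6 │ × │       
├───┼───┼───┼───┤       
│ 1 │ 2 │ 3 │ - │       
├───┼───┼───┼───┤       
│ 0 │ . │ = │ + │       
├───┼───┼───┼───┤       
│ C │ MC│ MR│ M+│       
└───┴───┴───┴───┘       
                        
                        


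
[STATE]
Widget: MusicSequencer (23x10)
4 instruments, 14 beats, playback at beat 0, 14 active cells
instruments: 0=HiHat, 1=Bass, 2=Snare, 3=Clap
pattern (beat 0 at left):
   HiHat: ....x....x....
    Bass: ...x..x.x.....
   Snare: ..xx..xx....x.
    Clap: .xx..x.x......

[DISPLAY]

      ▼1234567890123   
 HiHat····█····█····   
  Bass···█··█·█·····   
 Snare··██··██····█·   
  Clap·██··█·█······   
                       
                       
                       
                       
                       


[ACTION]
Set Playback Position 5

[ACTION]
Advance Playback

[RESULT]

      012345▼7890123   
 HiHat····█····█····   
  Bass···█··█·█·····   
 Snare··██··██····█·   
  Clap·██··█·█······   
                       
                       
                       
                       
                       


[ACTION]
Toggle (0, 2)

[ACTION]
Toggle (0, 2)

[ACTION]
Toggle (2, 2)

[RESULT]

      012345▼7890123   
 HiHat····█····█····   
  Bass···█··█·█·····   
 Snare···█··██····█·   
  Clap·██··█·█······   
                       
                       
                       
                       
                       


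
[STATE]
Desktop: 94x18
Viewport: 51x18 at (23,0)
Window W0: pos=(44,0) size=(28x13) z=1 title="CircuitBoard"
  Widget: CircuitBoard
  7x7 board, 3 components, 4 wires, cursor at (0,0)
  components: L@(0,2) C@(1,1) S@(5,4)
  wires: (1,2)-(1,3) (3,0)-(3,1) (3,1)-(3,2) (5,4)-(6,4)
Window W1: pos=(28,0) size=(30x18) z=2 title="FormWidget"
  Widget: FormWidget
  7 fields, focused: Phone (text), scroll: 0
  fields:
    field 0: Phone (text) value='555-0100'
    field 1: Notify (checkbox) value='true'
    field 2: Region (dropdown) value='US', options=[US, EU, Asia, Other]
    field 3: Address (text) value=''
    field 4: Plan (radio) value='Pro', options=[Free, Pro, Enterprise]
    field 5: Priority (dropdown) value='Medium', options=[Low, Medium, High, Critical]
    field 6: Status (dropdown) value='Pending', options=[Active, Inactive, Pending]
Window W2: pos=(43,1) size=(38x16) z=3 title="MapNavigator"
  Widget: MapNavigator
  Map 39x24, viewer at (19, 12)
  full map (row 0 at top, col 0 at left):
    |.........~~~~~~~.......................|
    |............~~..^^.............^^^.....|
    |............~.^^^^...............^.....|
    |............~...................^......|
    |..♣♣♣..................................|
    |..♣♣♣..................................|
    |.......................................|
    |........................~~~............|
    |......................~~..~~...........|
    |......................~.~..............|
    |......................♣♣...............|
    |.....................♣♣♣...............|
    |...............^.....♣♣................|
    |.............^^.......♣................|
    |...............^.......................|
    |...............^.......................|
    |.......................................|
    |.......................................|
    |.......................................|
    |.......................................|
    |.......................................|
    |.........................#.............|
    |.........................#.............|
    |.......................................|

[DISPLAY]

     ┏━━━━━━━━━━━━━━━━━━━━━━━━━━━━┓━━━━━━━━━━━━━┓  
     ┃ FormWidget   ┏━━━━━━━━━━━━━━━━━━━━━━━━━━━━━━
     ┠──────────────┃ MapNavigator                 
     ┃> Phone:      ┠──────────────────────────────
     ┃  Notify:     ┃..............................
     ┃  Region:     ┃.......................~~~....
     ┃  Address:    ┃.....................~~..~~...
     ┃  Plan:       ┃.....................~.~......
     ┃  Priority:   ┃.....................♣♣.......
     ┃  Status:     ┃....................♣♣♣.......
     ┃              ┃..............^...@.♣♣........
     ┃              ┃............^^.......♣........
     ┃              ┃..............^...............
     ┃              ┃..............^...............
     ┃              ┃..............................
     ┃              ┃..............................
     ┃              ┗━━━━━━━━━━━━━━━━━━━━━━━━━━━━━━
     ┗━━━━━━━━━━━━━━━━━━━━━━━━━━━━┛                


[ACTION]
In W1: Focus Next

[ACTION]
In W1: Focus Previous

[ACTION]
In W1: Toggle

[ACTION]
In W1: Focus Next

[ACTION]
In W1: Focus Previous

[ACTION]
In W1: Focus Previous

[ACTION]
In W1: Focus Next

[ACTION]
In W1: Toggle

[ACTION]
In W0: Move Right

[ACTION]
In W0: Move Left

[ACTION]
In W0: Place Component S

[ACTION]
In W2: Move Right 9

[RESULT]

     ┏━━━━━━━━━━━━━━━━━━━━━━━━━━━━┓━━━━━━━━━━━━━┓  
     ┃ FormWidget   ┏━━━━━━━━━━━━━━━━━━━━━━━━━━━━━━
     ┠──────────────┃ MapNavigator                 
     ┃> Phone:      ┠──────────────────────────────
     ┃  Notify:     ┃............................. 
     ┃  Region:     ┃..............~~~............ 
     ┃  Address:    ┃............~~..~~........... 
     ┃  Plan:       ┃............~.~.............. 
     ┃  Priority:   ┃............♣♣............... 
     ┃  Status:     ┃...........♣♣♣............... 
     ┃              ┃.....^.....♣♣.....@.......... 
     ┃              ┃...^^.......♣................ 
     ┃              ┃.....^....................... 
     ┃              ┃.....^....................... 
     ┃              ┃............................. 
     ┃              ┃............................. 
     ┃              ┗━━━━━━━━━━━━━━━━━━━━━━━━━━━━━━
     ┗━━━━━━━━━━━━━━━━━━━━━━━━━━━━┛                


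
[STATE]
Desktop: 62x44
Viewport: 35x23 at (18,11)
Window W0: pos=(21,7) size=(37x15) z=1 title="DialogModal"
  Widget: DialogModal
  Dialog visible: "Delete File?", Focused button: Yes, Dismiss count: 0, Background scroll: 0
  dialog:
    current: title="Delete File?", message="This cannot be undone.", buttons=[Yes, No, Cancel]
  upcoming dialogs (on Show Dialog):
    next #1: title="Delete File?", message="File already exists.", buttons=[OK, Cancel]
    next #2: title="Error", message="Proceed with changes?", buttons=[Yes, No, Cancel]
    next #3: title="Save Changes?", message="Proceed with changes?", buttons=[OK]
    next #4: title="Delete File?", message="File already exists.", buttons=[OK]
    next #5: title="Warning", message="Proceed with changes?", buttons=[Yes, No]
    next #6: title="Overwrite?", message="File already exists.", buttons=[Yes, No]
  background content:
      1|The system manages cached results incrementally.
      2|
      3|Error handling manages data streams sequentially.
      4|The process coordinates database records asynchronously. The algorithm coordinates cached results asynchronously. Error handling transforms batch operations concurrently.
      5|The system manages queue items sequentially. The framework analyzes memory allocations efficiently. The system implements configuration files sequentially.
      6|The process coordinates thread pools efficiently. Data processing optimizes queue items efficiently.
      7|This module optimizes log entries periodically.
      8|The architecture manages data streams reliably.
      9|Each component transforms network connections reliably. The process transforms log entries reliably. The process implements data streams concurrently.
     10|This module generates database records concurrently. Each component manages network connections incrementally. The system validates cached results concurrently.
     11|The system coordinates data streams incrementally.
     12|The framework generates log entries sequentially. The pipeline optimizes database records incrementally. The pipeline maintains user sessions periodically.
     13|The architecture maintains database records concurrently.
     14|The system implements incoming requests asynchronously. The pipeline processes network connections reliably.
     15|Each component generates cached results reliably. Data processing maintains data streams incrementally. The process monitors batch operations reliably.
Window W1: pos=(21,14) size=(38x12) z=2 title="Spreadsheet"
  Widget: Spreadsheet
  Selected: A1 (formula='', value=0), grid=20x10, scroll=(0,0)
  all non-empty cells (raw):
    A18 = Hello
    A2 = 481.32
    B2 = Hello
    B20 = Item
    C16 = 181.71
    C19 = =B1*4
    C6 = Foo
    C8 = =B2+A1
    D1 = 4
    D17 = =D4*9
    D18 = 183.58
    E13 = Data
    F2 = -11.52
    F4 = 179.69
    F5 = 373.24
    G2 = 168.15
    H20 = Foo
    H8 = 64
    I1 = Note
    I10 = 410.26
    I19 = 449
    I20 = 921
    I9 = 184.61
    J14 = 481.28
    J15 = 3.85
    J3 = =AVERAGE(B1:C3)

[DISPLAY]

   ┃                               
   ┃Error handling manages data str
   ┃The ┌────────────────────────┐s
   ┏━━━━━━━━━━━━━━━━━━━━━━━━━━━━━━━
   ┃ Spreadsheet                   
   ┠───────────────────────────────
   ┃A1:                            
   ┃       A       B       C       
   ┃-------------------------------
   ┃  1      [0]       0       0   
   ┃  2   481.32Hello          0   
   ┃  3        0       0       0   
   ┃  4        0       0       0   
   ┃  5        0       0       0   
   ┗━━━━━━━━━━━━━━━━━━━━━━━━━━━━━━━
                                   
                                   
                                   
                                   
                                   
                                   
                                   
                                   


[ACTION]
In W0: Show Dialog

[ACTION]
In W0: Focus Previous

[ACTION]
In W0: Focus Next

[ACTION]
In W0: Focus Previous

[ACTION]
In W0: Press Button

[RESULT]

   ┃                               
   ┃Error handling manages data str
   ┃The process coordinates databas
   ┏━━━━━━━━━━━━━━━━━━━━━━━━━━━━━━━
   ┃ Spreadsheet                   
   ┠───────────────────────────────
   ┃A1:                            
   ┃       A       B       C       
   ┃-------------------------------
   ┃  1      [0]       0       0   
   ┃  2   481.32Hello          0   
   ┃  3        0       0       0   
   ┃  4        0       0       0   
   ┃  5        0       0       0   
   ┗━━━━━━━━━━━━━━━━━━━━━━━━━━━━━━━
                                   
                                   
                                   
                                   
                                   
                                   
                                   
                                   


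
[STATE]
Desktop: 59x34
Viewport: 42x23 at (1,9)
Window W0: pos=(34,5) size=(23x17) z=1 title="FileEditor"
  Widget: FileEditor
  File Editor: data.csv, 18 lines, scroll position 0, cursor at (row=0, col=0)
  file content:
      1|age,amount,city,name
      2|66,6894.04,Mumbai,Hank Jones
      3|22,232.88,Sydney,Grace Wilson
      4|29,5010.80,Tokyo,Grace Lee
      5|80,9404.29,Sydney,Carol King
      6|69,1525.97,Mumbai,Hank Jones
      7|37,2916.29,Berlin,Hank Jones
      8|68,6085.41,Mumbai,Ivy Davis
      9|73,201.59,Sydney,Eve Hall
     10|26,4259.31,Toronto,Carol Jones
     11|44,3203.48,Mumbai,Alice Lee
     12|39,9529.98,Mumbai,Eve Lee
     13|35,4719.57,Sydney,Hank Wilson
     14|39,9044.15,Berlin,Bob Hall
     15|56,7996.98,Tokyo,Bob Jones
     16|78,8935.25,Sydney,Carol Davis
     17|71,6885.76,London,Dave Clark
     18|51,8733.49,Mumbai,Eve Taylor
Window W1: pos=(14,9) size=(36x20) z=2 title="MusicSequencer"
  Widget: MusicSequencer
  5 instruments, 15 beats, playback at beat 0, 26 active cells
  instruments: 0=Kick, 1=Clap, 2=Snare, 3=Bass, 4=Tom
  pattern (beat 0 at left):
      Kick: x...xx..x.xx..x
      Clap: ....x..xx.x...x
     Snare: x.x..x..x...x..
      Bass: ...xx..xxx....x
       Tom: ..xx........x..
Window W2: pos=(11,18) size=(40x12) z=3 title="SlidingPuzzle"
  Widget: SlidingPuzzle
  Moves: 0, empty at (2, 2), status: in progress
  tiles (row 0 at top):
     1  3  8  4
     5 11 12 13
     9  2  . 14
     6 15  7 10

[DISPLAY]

             ┏━━━━━━━━━━━━━━━━━━━━━━━━━━━━
             ┃ MusicSequencer             
             ┠────────────────────────────
             ┃      ▼12345678901234       
             ┃  Kick█···██··█·██··█       
             ┃  Clap····█··██·█···█       
             ┃ Snare█·█··█··█···█··       
             ┃  Bass···██··███····█       
             ┃   Tom··██········█··       
          ┏━━━━━━━━━━━━━━━━━━━━━━━━━━━━━━━
          ┃ SlidingPuzzle                 
          ┠───────────────────────────────
          ┃┌────┬────┬────┬────┐          
          ┃│  1 │  3 │  8 │  4 │          
          ┃├────┼────┼────┼────┤          
          ┃│  5 │ 11 │ 12 │ 13 │          
          ┃├────┼────┼────┼────┤          
          ┃│  9 │  2 │    │ 14 │          
          ┃├────┼────┼────┼────┤          
          ┃│  6 │ 15 │  7 │ 10 │          
          ┗━━━━━━━━━━━━━━━━━━━━━━━━━━━━━━━
                                          
                                          


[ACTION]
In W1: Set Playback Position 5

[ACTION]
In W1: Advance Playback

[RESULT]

             ┏━━━━━━━━━━━━━━━━━━━━━━━━━━━━
             ┃ MusicSequencer             
             ┠────────────────────────────
             ┃      012345▼78901234       
             ┃  Kick█···██··█·██··█       
             ┃  Clap····█··██·█···█       
             ┃ Snare█·█··█··█···█··       
             ┃  Bass···██··███····█       
             ┃   Tom··██········█··       
          ┏━━━━━━━━━━━━━━━━━━━━━━━━━━━━━━━
          ┃ SlidingPuzzle                 
          ┠───────────────────────────────
          ┃┌────┬────┬────┬────┐          
          ┃│  1 │  3 │  8 │  4 │          
          ┃├────┼────┼────┼────┤          
          ┃│  5 │ 11 │ 12 │ 13 │          
          ┃├────┼────┼────┼────┤          
          ┃│  9 │  2 │    │ 14 │          
          ┃├────┼────┼────┼────┤          
          ┃│  6 │ 15 │  7 │ 10 │          
          ┗━━━━━━━━━━━━━━━━━━━━━━━━━━━━━━━
                                          
                                          


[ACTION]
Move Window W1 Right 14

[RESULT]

                      ┏━━━━━━━━━━━━━━━━━━━
                      ┃ MusicSequencer    
                      ┠───────────────────
                      ┃      012345▼789012
                      ┃  Kick█···██··█·██·
                      ┃  Clap····█··██·█··
                      ┃ Snare█·█··█··█···█
                      ┃  Bass···██··███···
                      ┃   Tom··██········█
          ┏━━━━━━━━━━━━━━━━━━━━━━━━━━━━━━━
          ┃ SlidingPuzzle                 
          ┠───────────────────────────────
          ┃┌────┬────┬────┬────┐          
          ┃│  1 │  3 │  8 │  4 │          
          ┃├────┼────┼────┼────┤          
          ┃│  5 │ 11 │ 12 │ 13 │          
          ┃├────┼────┼────┼────┤          
          ┃│  9 │  2 │    │ 14 │          
          ┃├────┼────┼────┼────┤          
          ┃│  6 │ 15 │  7 │ 10 │          
          ┗━━━━━━━━━━━━━━━━━━━━━━━━━━━━━━━
                                          
                                          


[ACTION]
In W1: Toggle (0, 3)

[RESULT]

                      ┏━━━━━━━━━━━━━━━━━━━
                      ┃ MusicSequencer    
                      ┠───────────────────
                      ┃      012345▼789012
                      ┃  Kick█··███··█·██·
                      ┃  Clap····█··██·█··
                      ┃ Snare█·█··█··█···█
                      ┃  Bass···██··███···
                      ┃   Tom··██········█
          ┏━━━━━━━━━━━━━━━━━━━━━━━━━━━━━━━
          ┃ SlidingPuzzle                 
          ┠───────────────────────────────
          ┃┌────┬────┬────┬────┐          
          ┃│  1 │  3 │  8 │  4 │          
          ┃├────┼────┼────┼────┤          
          ┃│  5 │ 11 │ 12 │ 13 │          
          ┃├────┼────┼────┼────┤          
          ┃│  9 │  2 │    │ 14 │          
          ┃├────┼────┼────┼────┤          
          ┃│  6 │ 15 │  7 │ 10 │          
          ┗━━━━━━━━━━━━━━━━━━━━━━━━━━━━━━━
                                          
                                          


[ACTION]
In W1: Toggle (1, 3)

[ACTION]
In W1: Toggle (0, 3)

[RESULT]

                      ┏━━━━━━━━━━━━━━━━━━━
                      ┃ MusicSequencer    
                      ┠───────────────────
                      ┃      012345▼789012
                      ┃  Kick█···██··█·██·
                      ┃  Clap···██··██·█··
                      ┃ Snare█·█··█··█···█
                      ┃  Bass···██··███···
                      ┃   Tom··██········█
          ┏━━━━━━━━━━━━━━━━━━━━━━━━━━━━━━━
          ┃ SlidingPuzzle                 
          ┠───────────────────────────────
          ┃┌────┬────┬────┬────┐          
          ┃│  1 │  3 │  8 │  4 │          
          ┃├────┼────┼────┼────┤          
          ┃│  5 │ 11 │ 12 │ 13 │          
          ┃├────┼────┼────┼────┤          
          ┃│  9 │  2 │    │ 14 │          
          ┃├────┼────┼────┼────┤          
          ┃│  6 │ 15 │  7 │ 10 │          
          ┗━━━━━━━━━━━━━━━━━━━━━━━━━━━━━━━
                                          
                                          


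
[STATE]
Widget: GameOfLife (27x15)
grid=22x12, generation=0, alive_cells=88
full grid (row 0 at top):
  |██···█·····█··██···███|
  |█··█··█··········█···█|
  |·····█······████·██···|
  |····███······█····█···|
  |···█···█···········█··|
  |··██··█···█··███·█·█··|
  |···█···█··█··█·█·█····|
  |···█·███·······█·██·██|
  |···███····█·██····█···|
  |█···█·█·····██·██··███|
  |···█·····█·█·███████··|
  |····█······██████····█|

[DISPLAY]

Gen: 0                     
██···█·····█··██···███     
█··█··█··········█···█     
·····█······████·██···     
····███······█····█···     
···█···█···········█··     
··██··█···█··███·█·█··     
···█···█··█··█·█·█····     
···█·███·······█·██·██     
···███····█·██····█···     
█···█·█·····██·██··███     
···█·····█·█·███████··     
····█······██████····█     
                           
                           


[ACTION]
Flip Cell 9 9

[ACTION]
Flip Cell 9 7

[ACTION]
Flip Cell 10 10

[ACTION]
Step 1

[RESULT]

Gen: 1                     
██··················██     
██··███·····█····█·█·█     
············███·███···     
····███·····██···███··     
··██···█·····█·····█··     
··███·██·····█·█······     
···█·█·█·····█·█·█·██·     
··██·█·█···███···███··     
···█····█··███·█··█···     
······█·██··········█·     
···███··██········██·█     
···········█······█···     
                           
                           


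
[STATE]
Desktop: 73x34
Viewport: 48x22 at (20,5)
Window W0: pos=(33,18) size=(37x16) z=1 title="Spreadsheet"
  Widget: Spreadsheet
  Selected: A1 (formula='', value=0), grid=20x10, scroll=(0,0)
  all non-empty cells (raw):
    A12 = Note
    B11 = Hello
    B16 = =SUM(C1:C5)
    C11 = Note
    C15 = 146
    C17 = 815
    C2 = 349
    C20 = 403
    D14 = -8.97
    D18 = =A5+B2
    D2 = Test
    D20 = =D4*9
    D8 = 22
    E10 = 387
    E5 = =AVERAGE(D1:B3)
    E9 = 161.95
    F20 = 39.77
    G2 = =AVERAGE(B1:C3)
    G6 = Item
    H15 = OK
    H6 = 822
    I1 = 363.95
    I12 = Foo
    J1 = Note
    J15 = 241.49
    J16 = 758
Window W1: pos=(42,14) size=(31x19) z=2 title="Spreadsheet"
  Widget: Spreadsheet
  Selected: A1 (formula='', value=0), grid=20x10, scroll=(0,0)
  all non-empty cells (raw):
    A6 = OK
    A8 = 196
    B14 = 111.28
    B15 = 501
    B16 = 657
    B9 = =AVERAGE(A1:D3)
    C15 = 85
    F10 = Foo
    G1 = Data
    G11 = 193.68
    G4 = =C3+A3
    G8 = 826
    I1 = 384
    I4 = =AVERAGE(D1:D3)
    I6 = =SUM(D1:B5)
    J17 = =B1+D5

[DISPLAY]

                                                
                                                
                                                
                                                
                                                
                                                
                                                
                                                
                                                
                      ┏━━━━━━━━━━━━━━━━━━━━━━━━━
                      ┃ Spreadsheet             
                      ┠─────────────────────────
                      ┃A1:                      
             ┏━━━━━━━━┃       A       B       C 
             ┃ Spreads┃-------------------------
             ┠────────┃  1      [0]       0     
             ┃A1:     ┃  2        0       0     
             ┃       A┃  3        0       0     
             ┃--------┃  4        0       0     
             ┃  1     ┃  5        0       0     
             ┃  2     ┃  6 OK             0     
             ┃  3     ┃  7        0       0     


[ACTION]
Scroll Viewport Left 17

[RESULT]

                                                
                                                
                                                
                                                
                                                
                                                
                                                
                                                
                                                
                                       ┏━━━━━━━━
                                       ┃ Spreads
                                       ┠────────
                                       ┃A1:     
                              ┏━━━━━━━━┃       A
                              ┃ Spreads┃--------
                              ┠────────┃  1     
                              ┃A1:     ┃  2     
                              ┃       A┃  3     
                              ┃--------┃  4     
                              ┃  1     ┃  5     
                              ┃  2     ┃  6 OK  
                              ┃  3     ┃  7     


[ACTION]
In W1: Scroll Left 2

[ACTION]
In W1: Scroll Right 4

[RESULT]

                                                
                                                
                                                
                                                
                                                
                                                
                                                
                                                
                                                
                                       ┏━━━━━━━━
                                       ┃ Spreads
                                       ┠────────
                                       ┃A1:     
                              ┏━━━━━━━━┃       E
                              ┃ Spreads┃--------
                              ┠────────┃  1     
                              ┃A1:     ┃  2     
                              ┃       A┃  3     
                              ┃--------┃  4     
                              ┃  1     ┃  5     
                              ┃  2     ┃  6     
                              ┃  3     ┃  7     


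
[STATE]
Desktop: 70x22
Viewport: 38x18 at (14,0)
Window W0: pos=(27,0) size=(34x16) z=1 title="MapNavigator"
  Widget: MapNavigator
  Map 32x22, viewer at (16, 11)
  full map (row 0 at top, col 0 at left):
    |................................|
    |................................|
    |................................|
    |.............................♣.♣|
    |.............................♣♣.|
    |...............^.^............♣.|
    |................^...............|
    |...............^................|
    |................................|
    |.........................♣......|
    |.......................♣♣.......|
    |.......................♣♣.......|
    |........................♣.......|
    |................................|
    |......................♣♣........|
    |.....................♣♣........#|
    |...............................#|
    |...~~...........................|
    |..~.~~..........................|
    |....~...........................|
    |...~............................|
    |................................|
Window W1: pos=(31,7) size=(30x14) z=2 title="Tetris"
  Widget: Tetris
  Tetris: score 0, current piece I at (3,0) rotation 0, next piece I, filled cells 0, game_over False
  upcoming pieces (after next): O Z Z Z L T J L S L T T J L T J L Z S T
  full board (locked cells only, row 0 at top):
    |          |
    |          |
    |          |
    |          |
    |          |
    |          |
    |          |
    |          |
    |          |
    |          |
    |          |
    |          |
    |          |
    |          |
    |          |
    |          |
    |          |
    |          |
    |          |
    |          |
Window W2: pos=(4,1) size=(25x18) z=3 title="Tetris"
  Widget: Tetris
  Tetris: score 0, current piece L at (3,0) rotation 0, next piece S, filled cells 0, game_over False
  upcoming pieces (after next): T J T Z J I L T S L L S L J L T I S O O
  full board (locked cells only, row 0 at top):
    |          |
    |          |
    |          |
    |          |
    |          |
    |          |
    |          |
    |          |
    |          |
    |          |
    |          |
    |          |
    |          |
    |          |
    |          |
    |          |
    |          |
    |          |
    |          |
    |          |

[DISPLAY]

             ┏━━━━━━━━━━━━━━━━━━━━━━━━
━━━━━━━━━━━━━━┓MapNavigator           
              ┃───────────────────────
──────────────┨..............^.^......
 │Next:       ┃...............^.......
 │ ░░         ┃..............^........
 │░░          ┃.......................
 │            ┃..┏━━━━━━━━━━━━━━━━━━━━
 │            ┃..┃ Tetris             
 │            ┃..┠────────────────────
 │Score:      ┃..┃          │Next:    
 │0           ┃..┃          │████     
 │            ┃..┃          │         
 │            ┃..┃          │         
 │            ┃..┃          │         
 │            ┃━━┃          │         
 │            ┃  ┃          │Score:   
 │            ┃  ┃          │0        


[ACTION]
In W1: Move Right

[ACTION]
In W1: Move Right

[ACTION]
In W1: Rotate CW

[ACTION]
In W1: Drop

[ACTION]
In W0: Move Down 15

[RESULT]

             ┏━━━━━━━━━━━━━━━━━━━━━━━━
━━━━━━━━━━━━━━┓MapNavigator           
              ┃───────────────────────
──────────────┨....................♣♣.
 │Next:       ┃.......................
 │ ░░         ┃..~~...................
 │░░          ┃.~.~~..................
 │            ┃..┏━━━━━━━━━━━━━━━━━━━━
 │            ┃..┃ Tetris             
 │            ┃..┠────────────────────
 │Score:      ┃  ┃          │Next:    
 │0           ┃  ┃          │████     
 │            ┃  ┃          │         
 │            ┃  ┃          │         
 │            ┃  ┃          │         
 │            ┃━━┃          │         
 │            ┃  ┃          │Score:   
 │            ┃  ┃          │0        
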